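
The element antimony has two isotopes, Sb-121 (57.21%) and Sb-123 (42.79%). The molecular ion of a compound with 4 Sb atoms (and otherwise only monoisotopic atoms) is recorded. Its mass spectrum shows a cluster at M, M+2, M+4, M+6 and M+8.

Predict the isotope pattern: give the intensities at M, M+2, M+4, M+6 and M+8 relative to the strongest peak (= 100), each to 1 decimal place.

29.8 : 89.1 : 100.0 : 49.9 : 9.3

Expanding (0.5721 + 0.4279)^4:
P(M) = 0.5721^4 = 0.107124
P(M+2) = 4 × 0.5721^3 × 0.4279^1 = 0.320493
P(M+4) = 6 × 0.5721^2 × 0.4279^2 = 0.359567
P(M+6) = 4 × 0.5721^1 × 0.4279^3 = 0.179291
P(M+8) = 0.4279^4 = 0.033525
The M+4 peak is largest (0.359567); scaling to 100 gives 29.8 : 89.1 : 100.0 : 49.9 : 9.3.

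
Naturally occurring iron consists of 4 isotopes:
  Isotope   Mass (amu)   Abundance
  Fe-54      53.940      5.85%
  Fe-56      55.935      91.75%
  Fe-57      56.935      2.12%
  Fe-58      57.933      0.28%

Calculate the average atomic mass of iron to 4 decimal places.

Average mass = Σ (abundance × isotope mass) = 0.0585 × 53.940 + 0.9175 × 55.935 + 0.0212 × 56.935 + 0.0028 × 57.933
= 3.15549 + 51.32036 + 1.20702 + 0.16221 = 55.84508 amu

55.8451 amu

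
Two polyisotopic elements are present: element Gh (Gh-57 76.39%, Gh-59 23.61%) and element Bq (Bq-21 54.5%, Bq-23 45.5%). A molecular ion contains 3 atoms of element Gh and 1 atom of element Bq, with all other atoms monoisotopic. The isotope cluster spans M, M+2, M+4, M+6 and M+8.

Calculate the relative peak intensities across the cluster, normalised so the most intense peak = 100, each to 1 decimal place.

Element Gh pattern (n=3): 0.44576866 : 0.41332366 : 0.12774671 : 0.01316097
Element Bq pattern (n=1): 0.5450 : 0.4550
Convolve the two distributions (both contribute in 2-u steps):
  M: 0.44576866×0.5450 = 0.242944
  M+2: 0.44576866×0.4550 + 0.41332366×0.5450 = 0.428086
  M+4: 0.41332366×0.4550 + 0.12774671×0.5450 = 0.257684
  M+6: 0.12774671×0.4550 + 0.01316097×0.5450 = 0.065297
  M+8: 0.01316097×0.4550 = 0.005988
Scale to base peak (0.428086) = 100: 56.8 : 100.0 : 60.2 : 15.3 : 1.4

56.8 : 100.0 : 60.2 : 15.3 : 1.4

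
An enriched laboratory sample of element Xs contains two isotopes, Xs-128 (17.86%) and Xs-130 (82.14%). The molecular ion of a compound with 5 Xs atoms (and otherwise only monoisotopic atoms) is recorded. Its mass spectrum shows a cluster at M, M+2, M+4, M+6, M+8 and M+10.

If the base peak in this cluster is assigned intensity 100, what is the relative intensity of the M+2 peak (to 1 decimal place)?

Binomial terms of (0.1786 + 0.8214)^5: M 0.0002, M+2 0.0042, M+4 0.0384, M+6 0.1768, M+8 0.4065, M+10 0.3739 → M+8 is the base peak.
P(M+8) = C(5,4) × 0.1786^1 × 0.8214^4 = 5 × 0.1786 × 0.45521734 = 0.406509 (base)
P(M+2) = C(5,1) × 0.1786^4 × 0.8214^1 = 5 × 0.00101748 × 0.8214 = 0.004179
Relative intensity = 0.004179 / 0.406509 × 100 = 1.0

1.0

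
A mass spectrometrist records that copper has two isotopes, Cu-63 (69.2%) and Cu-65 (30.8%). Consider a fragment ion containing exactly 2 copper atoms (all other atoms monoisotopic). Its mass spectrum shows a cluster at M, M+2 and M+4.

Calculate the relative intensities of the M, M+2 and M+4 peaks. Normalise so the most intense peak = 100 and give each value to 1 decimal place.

100.0 : 89.0 : 19.8

The 2 Cu atoms are independent, so intensities follow the terms of (0.692 + 0.308)^2.
P(M) = 0.692^2 = 0.478864
P(M+2) = 2 × 0.692^1 × 0.308^1 = 0.426272
P(M+4) = 0.308^2 = 0.094864
The M peak is largest (0.478864); scaling to 100 gives 100.0 : 89.0 : 19.8.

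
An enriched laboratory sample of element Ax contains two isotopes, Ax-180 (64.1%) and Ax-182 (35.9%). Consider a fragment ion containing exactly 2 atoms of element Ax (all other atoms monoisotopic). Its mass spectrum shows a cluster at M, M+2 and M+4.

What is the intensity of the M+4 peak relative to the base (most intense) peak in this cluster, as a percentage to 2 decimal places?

28.00%

Term probabilities: M 0.4109, M+2 0.4602, M+4 0.1289. Base peak = M+2.
P(M+2) = C(2,1) × 0.641^1 × 0.359^1 = 2 × 0.6410 × 0.3590 = 0.460238 (base)
P(M+4) = C(2,2) × 0.641^0 × 0.359^2 = 1 × 1.0000 × 0.128881 = 0.128881
Relative intensity = 0.128881 / 0.460238 × 100 = 28.00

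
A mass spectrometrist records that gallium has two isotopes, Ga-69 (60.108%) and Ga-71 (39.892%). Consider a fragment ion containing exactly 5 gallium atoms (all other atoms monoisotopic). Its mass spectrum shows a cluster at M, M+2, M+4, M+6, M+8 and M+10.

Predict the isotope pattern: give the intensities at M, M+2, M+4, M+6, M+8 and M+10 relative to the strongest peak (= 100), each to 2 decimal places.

22.70 : 75.34 : 100.00 : 66.37 : 22.02 : 2.92

The 5 Ga atoms are independent, so intensities follow the terms of (0.60108 + 0.39892)^5.
P(M) = 0.60108^5 = 0.078462
P(M+2) = 5 × 0.60108^4 × 0.39892^1 = 0.260366
P(M+4) = 10 × 0.60108^3 × 0.39892^2 = 0.345596
P(M+6) = 10 × 0.60108^2 × 0.39892^3 = 0.229362
P(M+8) = 5 × 0.60108^1 × 0.39892^4 = 0.076111
P(M+10) = 0.39892^5 = 0.010103
The M+4 peak is largest (0.345596); scaling to 100 gives 22.70 : 75.34 : 100.00 : 66.37 : 22.02 : 2.92.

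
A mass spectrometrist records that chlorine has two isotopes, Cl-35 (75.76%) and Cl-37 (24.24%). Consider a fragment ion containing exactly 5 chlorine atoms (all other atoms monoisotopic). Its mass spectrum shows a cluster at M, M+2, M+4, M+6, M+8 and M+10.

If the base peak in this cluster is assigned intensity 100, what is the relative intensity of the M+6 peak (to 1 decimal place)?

20.5

(0.7576 + 0.2424)^5 gives M 0.2496, M+2 0.3993, M+4 0.2555, M+6 0.0817, M+8 0.0131, M+10 0.0008; the largest is M+2.
P(M+2) = C(5,1) × 0.7576^4 × 0.2424^1 = 5 × 0.32942751 × 0.2424 = 0.399266 (base)
P(M+6) = C(5,3) × 0.7576^2 × 0.2424^3 = 10 × 0.57395776 × 0.01424288 = 0.081748
Relative intensity = 0.081748 / 0.399266 × 100 = 20.5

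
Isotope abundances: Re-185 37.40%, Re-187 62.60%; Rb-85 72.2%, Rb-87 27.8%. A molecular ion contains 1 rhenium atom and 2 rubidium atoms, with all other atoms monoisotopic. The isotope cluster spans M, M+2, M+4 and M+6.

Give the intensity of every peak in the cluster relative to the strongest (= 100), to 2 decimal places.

40.92 : 100.00 : 58.81 : 10.15

Rhenium pattern (n=1): 0.3740 : 0.6260
Rubidium pattern (n=2): 0.521284 : 0.401432 : 0.077284
Convolve the two distributions (both contribute in 2-u steps):
  M: 0.3740×0.521284 = 0.194960
  M+2: 0.3740×0.401432 + 0.6260×0.521284 = 0.476459
  M+4: 0.3740×0.077284 + 0.6260×0.401432 = 0.280201
  M+6: 0.6260×0.077284 = 0.048380
Scale to base peak (0.476459) = 100: 40.92 : 100.00 : 58.81 : 10.15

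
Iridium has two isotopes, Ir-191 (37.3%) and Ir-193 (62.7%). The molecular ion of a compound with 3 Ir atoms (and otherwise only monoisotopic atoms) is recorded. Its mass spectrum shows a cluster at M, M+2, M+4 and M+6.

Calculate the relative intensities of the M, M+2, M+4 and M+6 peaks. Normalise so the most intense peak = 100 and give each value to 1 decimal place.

Each Ir atom is independently Ir-191 (p = 0.373) or Ir-193 (q = 0.627); the cluster is the binomial expansion (p + q)^3.
P(M) = 0.373^3 = 0.051895
P(M+2) = 3 × 0.373^2 × 0.627^1 = 0.261702
P(M+4) = 3 × 0.373^1 × 0.627^2 = 0.439911
P(M+6) = 0.627^3 = 0.246492
The M+4 peak is largest (0.439911); scaling to 100 gives 11.8 : 59.5 : 100.0 : 56.0.

11.8 : 59.5 : 100.0 : 56.0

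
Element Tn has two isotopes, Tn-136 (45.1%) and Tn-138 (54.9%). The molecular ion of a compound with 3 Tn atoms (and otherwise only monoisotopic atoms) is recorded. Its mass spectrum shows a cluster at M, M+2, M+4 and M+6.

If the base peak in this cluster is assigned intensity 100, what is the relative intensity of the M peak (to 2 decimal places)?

Binomial terms of (0.451 + 0.549)^3: M 0.0917, M+2 0.3350, M+4 0.4078, M+6 0.1655 → M+4 is the base peak.
P(M+4) = C(3,2) × 0.451^1 × 0.549^2 = 3 × 0.4510 × 0.301401 = 0.407796 (base)
P(M) = C(3,0) × 0.451^3 × 0.549^0 = 1 × 0.09173385 × 1.0000 = 0.091734
Relative intensity = 0.091734 / 0.407796 × 100 = 22.50

22.50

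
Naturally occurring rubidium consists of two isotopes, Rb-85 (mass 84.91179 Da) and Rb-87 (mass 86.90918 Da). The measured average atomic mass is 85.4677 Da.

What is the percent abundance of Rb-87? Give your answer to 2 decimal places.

With x = fraction of Rb-85 (so Rb-87 is 1 − x):
84.91179·x + 86.90918·(1 − x) = 85.4677
(84.91179 − 86.90918)·x = 85.4677 − 86.90918
x = -1.44148 / -1.99739 = 0.72168 → 72.17% Rb-85, 27.83% Rb-87.

27.83%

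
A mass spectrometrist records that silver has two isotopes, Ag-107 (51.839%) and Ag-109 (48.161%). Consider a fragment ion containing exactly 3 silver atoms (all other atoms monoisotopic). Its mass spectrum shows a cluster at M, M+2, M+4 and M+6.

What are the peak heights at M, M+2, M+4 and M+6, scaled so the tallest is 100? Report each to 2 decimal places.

35.88 : 100.00 : 92.90 : 28.77

Expanding (0.51839 + 0.48161)^3:
P(M) = 0.51839^3 = 0.139306
P(M+2) = 3 × 0.51839^2 × 0.48161^1 = 0.388267
P(M+4) = 3 × 0.51839^1 × 0.48161^2 = 0.360719
P(M+6) = 0.48161^3 = 0.111709
The M+2 peak is largest (0.388267); scaling to 100 gives 35.88 : 100.00 : 92.90 : 28.77.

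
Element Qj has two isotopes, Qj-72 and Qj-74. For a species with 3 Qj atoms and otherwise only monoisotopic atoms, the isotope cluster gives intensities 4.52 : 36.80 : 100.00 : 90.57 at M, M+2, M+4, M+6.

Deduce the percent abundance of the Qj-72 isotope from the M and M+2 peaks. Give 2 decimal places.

26.93%

If p is the fraction of Qj that is Qj-72, then I(M+2)/I(M) = [C(3,1)·p^2·(1−p)] / p^3 = 3·(1−p)/p = 36.80/4.52 = 8.1416
(1−p)/p = 8.1416/3 = 2.7139  ⇒  p = 1/(1 + 2.7139) = 0.2693
Qj-72: 26.93%, Qj-74: 73.07%.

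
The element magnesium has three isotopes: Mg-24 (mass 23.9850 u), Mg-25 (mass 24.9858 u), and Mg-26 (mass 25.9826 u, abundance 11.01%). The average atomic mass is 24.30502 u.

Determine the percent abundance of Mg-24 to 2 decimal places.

78.99%

Let x and y be the fractions of Mg-24 and Mg-25. Then x + y = 1 − 0.1101 = 0.8899 and 23.9850x + 24.9858y = 24.30502 − 0.1101×25.9826 = 21.44433574.
Substituting: 23.9850x + 24.9858(0.8899 − x) = 21.44433574
(23.9850 − 24.9858)x = -0.79052768  ⇒  x = 0.78990, y = 0.10000
Mg-24: 78.99%, Mg-25: 10.00%.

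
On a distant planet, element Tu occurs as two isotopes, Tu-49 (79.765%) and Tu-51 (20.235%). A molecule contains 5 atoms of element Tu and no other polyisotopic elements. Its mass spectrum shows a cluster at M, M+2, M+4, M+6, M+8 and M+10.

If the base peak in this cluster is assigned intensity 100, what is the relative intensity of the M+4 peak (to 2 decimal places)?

Term probabilities: M 0.3229, M+2 0.4096, M+4 0.2078, M+6 0.0527, M+8 0.0067, M+10 0.0003. Base peak = M+2.
P(M+2) = C(5,1) × 0.79765^4 × 0.20235^1 = 5 × 0.40480836 × 0.20235 = 0.409565 (base)
P(M+4) = C(5,2) × 0.79765^3 × 0.20235^2 = 10 × 0.50750124 × 0.04094552 = 0.207799
Relative intensity = 0.207799 / 0.409565 × 100 = 50.74

50.74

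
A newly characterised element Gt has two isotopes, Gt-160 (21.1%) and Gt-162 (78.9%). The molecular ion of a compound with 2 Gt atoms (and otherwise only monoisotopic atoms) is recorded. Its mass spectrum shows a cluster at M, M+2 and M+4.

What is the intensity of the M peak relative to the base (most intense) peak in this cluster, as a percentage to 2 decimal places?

Binomial terms of (0.211 + 0.789)^2: M 0.0445, M+2 0.3330, M+4 0.6225 → M+4 is the base peak.
P(M+4) = C(2,2) × 0.211^0 × 0.789^2 = 1 × 1.0000 × 0.622521 = 0.622521 (base)
P(M) = C(2,0) × 0.211^2 × 0.789^0 = 1 × 0.044521 × 1.0000 = 0.044521
Relative intensity = 0.044521 / 0.622521 × 100 = 7.15

7.15%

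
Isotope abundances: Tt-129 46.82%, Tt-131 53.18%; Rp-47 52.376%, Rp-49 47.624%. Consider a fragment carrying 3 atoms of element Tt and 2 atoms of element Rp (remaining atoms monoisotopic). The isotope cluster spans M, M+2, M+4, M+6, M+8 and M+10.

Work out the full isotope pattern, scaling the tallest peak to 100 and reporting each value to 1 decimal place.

Element Tt pattern (n=3): 0.1026347 : 0.34972961 : 0.39723667 : 0.15039902
Element Rp pattern (n=2): 0.27432454 : 0.49887092 : 0.22680454
Convolve the two distributions (both contribute in 2-u steps):
  M: 0.1026347×0.27432454 = 0.028155
  M+2: 0.1026347×0.49887092 + 0.34972961×0.27432454 = 0.147141
  M+4: 0.1026347×0.22680454 + 0.34972961×0.49887092 + 0.39723667×0.27432454 = 0.306720
  M+6: 0.34972961×0.22680454 + 0.39723667×0.49887092 + 0.15039902×0.27432454 = 0.318748
  M+8: 0.39723667×0.22680454 + 0.15039902×0.49887092 = 0.165125
  M+10: 0.15039902×0.22680454 = 0.034111
Scale to base peak (0.318748) = 100: 8.8 : 46.2 : 96.2 : 100.0 : 51.8 : 10.7

8.8 : 46.2 : 96.2 : 100.0 : 51.8 : 10.7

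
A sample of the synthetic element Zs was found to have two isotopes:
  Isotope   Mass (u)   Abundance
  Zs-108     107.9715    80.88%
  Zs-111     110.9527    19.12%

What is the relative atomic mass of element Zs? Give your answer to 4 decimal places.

Weight each isotope mass by its fractional abundance: 0.8088 × 107.9715 + 0.1912 × 110.9527
= 87.32735 + 21.21416 = 108.54151 u

108.5415 u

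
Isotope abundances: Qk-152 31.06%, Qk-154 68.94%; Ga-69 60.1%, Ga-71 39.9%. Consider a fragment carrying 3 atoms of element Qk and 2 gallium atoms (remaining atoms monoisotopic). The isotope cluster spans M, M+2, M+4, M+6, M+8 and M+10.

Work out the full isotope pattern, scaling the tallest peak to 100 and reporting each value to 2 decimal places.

Element Qk pattern (n=3): 0.02996432 : 0.19952413 : 0.44285879 : 0.32765276
Gallium pattern (n=2): 0.361201 : 0.479598 : 0.159201
Convolve the two distributions (both contribute in 2-u steps):
  M: 0.02996432×0.361201 = 0.010823
  M+2: 0.02996432×0.479598 + 0.19952413×0.361201 = 0.086439
  M+4: 0.02996432×0.159201 + 0.19952413×0.479598 + 0.44285879×0.361201 = 0.260423
  M+6: 0.19952413×0.159201 + 0.44285879×0.479598 + 0.32765276×0.361201 = 0.362507
  M+8: 0.44285879×0.159201 + 0.32765276×0.479598 = 0.227645
  M+10: 0.32765276×0.159201 = 0.052163
Scale to base peak (0.362507) = 100: 2.99 : 23.84 : 71.84 : 100.00 : 62.80 : 14.39

2.99 : 23.84 : 71.84 : 100.00 : 62.80 : 14.39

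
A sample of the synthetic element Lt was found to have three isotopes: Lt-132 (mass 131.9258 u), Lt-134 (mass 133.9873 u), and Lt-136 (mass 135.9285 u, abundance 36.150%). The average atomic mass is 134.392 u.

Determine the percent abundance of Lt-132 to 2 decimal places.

14.41%

The remaining 63.850% is split between Lt-132 (fraction x) and Lt-134 (fraction 0.63850 − x).
Substituting: 131.9258x + 133.9873(0.63850 − x) = 85.25384725
(131.9258 − 133.9873)x = -0.2970438  ⇒  x = 0.14409, y = 0.49441
Lt-132: 14.41%, Lt-134: 49.44%.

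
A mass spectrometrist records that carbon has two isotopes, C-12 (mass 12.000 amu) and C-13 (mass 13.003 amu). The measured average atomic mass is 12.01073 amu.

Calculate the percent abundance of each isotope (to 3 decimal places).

C-12: 98.930%, C-13: 1.070%

With x = fraction of C-12 (so C-13 is 1 − x):
12.000·x + 13.003·(1 − x) = 12.01073
(12.000 − 13.003)·x = 12.01073 − 13.003
x = -0.99227 / -1.003 = 0.98930 → 98.930% C-12, 1.070% C-13.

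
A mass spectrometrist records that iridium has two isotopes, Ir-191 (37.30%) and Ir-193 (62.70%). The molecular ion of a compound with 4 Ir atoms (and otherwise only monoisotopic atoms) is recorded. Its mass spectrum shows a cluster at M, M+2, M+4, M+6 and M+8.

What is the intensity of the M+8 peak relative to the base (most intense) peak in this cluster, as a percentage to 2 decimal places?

Term probabilities: M 0.0194, M+2 0.1302, M+4 0.3282, M+6 0.3678, M+8 0.1546. Base peak = M+6.
P(M+6) = C(4,3) × 0.3730^1 × 0.6270^3 = 4 × 0.3730 × 0.24649188 = 0.367766 (base)
P(M+8) = C(4,4) × 0.3730^0 × 0.6270^4 = 1 × 1.0000 × 0.15455041 = 0.154550
Relative intensity = 0.154550 / 0.367766 × 100 = 42.02

42.02%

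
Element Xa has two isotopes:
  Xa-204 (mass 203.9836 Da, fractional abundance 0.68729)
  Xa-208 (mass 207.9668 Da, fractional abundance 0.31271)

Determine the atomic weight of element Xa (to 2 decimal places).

205.23 Da

Average mass = Σ (abundance × isotope mass) = 0.68729 × 203.9836 + 0.31271 × 207.9668
= 140.19589 + 65.03330 = 205.22919 Da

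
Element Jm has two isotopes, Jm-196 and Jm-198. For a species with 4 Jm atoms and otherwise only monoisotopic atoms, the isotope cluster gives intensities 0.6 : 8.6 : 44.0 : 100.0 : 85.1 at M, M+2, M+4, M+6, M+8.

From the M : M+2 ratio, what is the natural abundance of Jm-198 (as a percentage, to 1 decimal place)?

Let p = fractional abundance of Jm-196. I(M+2)/I(M) = [C(4,1)·p^3·(1−p)] / p^4 = 4·(1−p)/p = 8.6/0.6 = 14.3333
(1−p)/p = 14.3333/4 = 3.5833  ⇒  p = 1/(1 + 3.5833) = 0.2182
Jm-196: 21.8%, Jm-198: 78.2%.

78.2%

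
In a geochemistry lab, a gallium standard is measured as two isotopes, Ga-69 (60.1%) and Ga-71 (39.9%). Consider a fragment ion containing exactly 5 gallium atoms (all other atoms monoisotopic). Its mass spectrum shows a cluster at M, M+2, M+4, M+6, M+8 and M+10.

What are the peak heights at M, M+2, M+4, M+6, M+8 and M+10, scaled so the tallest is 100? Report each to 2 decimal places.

22.69 : 75.31 : 100.00 : 66.39 : 22.04 : 2.93

The 5 Ga atoms are independent, so intensities follow the terms of (0.601 + 0.399)^5.
P(M) = 0.601^5 = 0.078410
P(M+2) = 5 × 0.601^4 × 0.399^1 = 0.260280
P(M+4) = 10 × 0.601^3 × 0.399^2 = 0.345596
P(M+6) = 10 × 0.601^2 × 0.399^3 = 0.229439
P(M+8) = 5 × 0.601^1 × 0.399^4 = 0.076162
P(M+10) = 0.399^5 = 0.010113
The M+4 peak is largest (0.345596); scaling to 100 gives 22.69 : 75.31 : 100.00 : 66.39 : 22.04 : 2.93.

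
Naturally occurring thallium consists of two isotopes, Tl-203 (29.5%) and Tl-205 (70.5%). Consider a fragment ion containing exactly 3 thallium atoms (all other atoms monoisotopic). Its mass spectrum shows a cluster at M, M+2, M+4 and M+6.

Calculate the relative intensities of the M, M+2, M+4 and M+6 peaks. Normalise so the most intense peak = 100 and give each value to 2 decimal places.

5.84 : 41.84 : 100.00 : 79.66

The 3 Tl atoms are independent, so intensities follow the terms of (0.295 + 0.705)^3.
P(M) = 0.295^3 = 0.025672
P(M+2) = 3 × 0.295^2 × 0.705^1 = 0.184058
P(M+4) = 3 × 0.295^1 × 0.705^2 = 0.439867
P(M+6) = 0.705^3 = 0.350403
The M+4 peak is largest (0.439867); scaling to 100 gives 5.84 : 41.84 : 100.00 : 79.66.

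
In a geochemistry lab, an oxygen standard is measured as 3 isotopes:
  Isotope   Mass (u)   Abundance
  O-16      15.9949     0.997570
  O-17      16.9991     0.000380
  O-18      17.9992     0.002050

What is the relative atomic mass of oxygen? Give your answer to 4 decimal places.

Average mass = Σ (abundance × isotope mass) = 0.997570 × 15.9949 + 0.000380 × 16.9991 + 0.002050 × 17.9992
= 15.95603 + 0.00646 + 0.03690 = 15.99939 u

15.9994 u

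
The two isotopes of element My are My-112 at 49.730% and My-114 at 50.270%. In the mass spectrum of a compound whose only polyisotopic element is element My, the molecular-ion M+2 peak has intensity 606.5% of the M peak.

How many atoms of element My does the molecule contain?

The M+2/M ratio from n My atoms is n · q/p = n · 0.50270/0.49730.
n = 6.065 × 0.49730/0.50270 = 6.00 ≈ 6

6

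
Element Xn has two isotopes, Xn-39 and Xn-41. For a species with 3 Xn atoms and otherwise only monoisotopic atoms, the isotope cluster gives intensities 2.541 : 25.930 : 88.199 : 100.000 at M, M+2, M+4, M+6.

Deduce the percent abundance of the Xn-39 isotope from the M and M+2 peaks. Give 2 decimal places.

22.72%

Write p for the Xn-39 fraction. I(M+2)/I(M) = [C(3,1)·p^2·(1−p)] / p^3 = 3·(1−p)/p = 25.930/2.541 = 10.2046
(1−p)/p = 10.2046/3 = 3.4015  ⇒  p = 1/(1 + 3.4015) = 0.2272
Xn-39: 22.72%, Xn-41: 77.28%.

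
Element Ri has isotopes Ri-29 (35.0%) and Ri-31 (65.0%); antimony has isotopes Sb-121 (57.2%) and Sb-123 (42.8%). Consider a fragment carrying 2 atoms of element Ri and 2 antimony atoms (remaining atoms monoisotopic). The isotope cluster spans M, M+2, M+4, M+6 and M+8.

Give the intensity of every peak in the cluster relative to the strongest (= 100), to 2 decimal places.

10.45 : 54.46 : 100.00 : 75.68 : 20.18

Element Ri pattern (n=2): 0.1225 : 0.4550 : 0.4225
Antimony pattern (n=2): 0.327184 : 0.489632 : 0.183184
Convolve the two distributions (both contribute in 2-u steps):
  M: 0.1225×0.327184 = 0.040080
  M+2: 0.1225×0.489632 + 0.4550×0.327184 = 0.208849
  M+4: 0.1225×0.183184 + 0.4550×0.489632 + 0.4225×0.327184 = 0.383458
  M+6: 0.4550×0.183184 + 0.4225×0.489632 = 0.290218
  M+8: 0.4225×0.183184 = 0.077395
Scale to base peak (0.383458) = 100: 10.45 : 54.46 : 100.00 : 75.68 : 20.18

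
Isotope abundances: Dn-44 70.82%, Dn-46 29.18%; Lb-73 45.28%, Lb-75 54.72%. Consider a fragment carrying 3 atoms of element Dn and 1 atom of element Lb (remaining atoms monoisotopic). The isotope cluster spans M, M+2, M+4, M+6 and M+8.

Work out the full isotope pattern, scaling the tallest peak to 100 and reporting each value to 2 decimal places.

Element Dn pattern (n=3): 0.35519576 : 0.43905445 : 0.18090383 : 0.02484596
Element Lb pattern (n=1): 0.4528 : 0.5472
Convolve the two distributions (both contribute in 2-u steps):
  M: 0.35519576×0.4528 = 0.160833
  M+2: 0.35519576×0.5472 + 0.43905445×0.4528 = 0.393167
  M+4: 0.43905445×0.5472 + 0.18090383×0.4528 = 0.322164
  M+6: 0.18090383×0.5472 + 0.02484596×0.4528 = 0.110241
  M+8: 0.02484596×0.5472 = 0.013596
Scale to base peak (0.393167) = 100: 40.91 : 100.00 : 81.94 : 28.04 : 3.46

40.91 : 100.00 : 81.94 : 28.04 : 3.46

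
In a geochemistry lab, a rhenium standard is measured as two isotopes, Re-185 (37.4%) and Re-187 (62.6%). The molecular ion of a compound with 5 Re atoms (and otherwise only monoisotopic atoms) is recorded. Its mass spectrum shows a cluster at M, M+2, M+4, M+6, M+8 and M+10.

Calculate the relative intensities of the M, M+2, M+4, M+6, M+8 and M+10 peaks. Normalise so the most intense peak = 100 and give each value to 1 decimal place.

Each Re atom is independently Re-185 (p = 0.374) or Re-187 (q = 0.626); the cluster is the binomial expansion (p + q)^5.
P(M) = 0.374^5 = 0.007317
P(M+2) = 5 × 0.374^4 × 0.626^1 = 0.061239
P(M+4) = 10 × 0.374^3 × 0.626^2 = 0.205005
P(M+6) = 10 × 0.374^2 × 0.626^3 = 0.343136
P(M+8) = 5 × 0.374^1 × 0.626^4 = 0.287170
P(M+10) = 0.626^5 = 0.096133
The M+6 peak is largest (0.343136); scaling to 100 gives 2.1 : 17.8 : 59.7 : 100.0 : 83.7 : 28.0.

2.1 : 17.8 : 59.7 : 100.0 : 83.7 : 28.0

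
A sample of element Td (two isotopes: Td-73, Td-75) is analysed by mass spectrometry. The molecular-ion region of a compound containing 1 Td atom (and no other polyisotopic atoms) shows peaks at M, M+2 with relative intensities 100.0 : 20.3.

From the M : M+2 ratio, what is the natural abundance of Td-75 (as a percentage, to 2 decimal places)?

Write p for the Td-73 fraction. I(M+2)/I(M) = [C(1,1)·p^0·(1−p)] / p^1 = 1·(1−p)/p = 20.3/100.0 = 0.2030
(1−p)/p = 0.2030/1 = 0.2030  ⇒  p = 1/(1 + 0.2030) = 0.8313
Td-73: 83.13%, Td-75: 16.87%.

16.87%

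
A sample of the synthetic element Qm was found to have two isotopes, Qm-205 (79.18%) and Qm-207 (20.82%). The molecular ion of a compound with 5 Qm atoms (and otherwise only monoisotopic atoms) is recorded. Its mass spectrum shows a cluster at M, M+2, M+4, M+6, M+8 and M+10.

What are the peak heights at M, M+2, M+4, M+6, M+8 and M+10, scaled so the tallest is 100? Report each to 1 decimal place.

76.1 : 100.0 : 52.6 : 13.8 : 1.8 : 0.1

Each Qm atom is independently Qm-205 (p = 0.7918) or Qm-207 (q = 0.2082); the cluster is the binomial expansion (p + q)^5.
P(M) = 0.7918^5 = 0.311227
P(M+2) = 5 × 0.7918^4 × 0.2082^1 = 0.409178
P(M+4) = 10 × 0.7918^3 × 0.2082^2 = 0.215183
P(M+6) = 10 × 0.7918^2 × 0.2082^3 = 0.056581
P(M+8) = 5 × 0.7918^1 × 0.2082^4 = 0.007439
P(M+10) = 0.2082^5 = 0.000391
The M+2 peak is largest (0.409178); scaling to 100 gives 76.1 : 100.0 : 52.6 : 13.8 : 1.8 : 0.1.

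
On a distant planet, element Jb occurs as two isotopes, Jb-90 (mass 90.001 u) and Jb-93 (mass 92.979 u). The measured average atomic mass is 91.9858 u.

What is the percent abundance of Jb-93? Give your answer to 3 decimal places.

Let x be the fractional abundance of Jb-90; then Jb-93 has abundance 1 − x.
90.001·x + 92.979·(1 − x) = 91.9858
(90.001 − 92.979)·x = 91.9858 − 92.979
x = -0.9932 / -2.978 = 0.33351 → 33.351% Jb-90, 66.649% Jb-93.

66.649%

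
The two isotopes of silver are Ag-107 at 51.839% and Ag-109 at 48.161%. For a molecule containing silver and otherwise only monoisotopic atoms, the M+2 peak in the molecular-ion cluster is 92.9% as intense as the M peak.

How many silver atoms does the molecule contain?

1

The M+2/M ratio from n Ag atoms is n · q/p = n · 0.48161/0.51839.
n = 0.929 × 0.51839/0.48161 = 1.00 ≈ 1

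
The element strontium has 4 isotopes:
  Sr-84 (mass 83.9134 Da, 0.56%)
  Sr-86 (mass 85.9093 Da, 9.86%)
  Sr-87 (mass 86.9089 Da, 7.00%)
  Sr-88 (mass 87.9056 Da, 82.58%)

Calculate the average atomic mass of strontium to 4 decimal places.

87.6166 Da

Ar = Σ fᵢ·mᵢ = 0.0056 × 83.9134 + 0.0986 × 85.9093 + 0.0700 × 86.9089 + 0.8258 × 87.9056
= 0.46992 + 8.47066 + 6.08362 + 72.59244 = 87.61664 Da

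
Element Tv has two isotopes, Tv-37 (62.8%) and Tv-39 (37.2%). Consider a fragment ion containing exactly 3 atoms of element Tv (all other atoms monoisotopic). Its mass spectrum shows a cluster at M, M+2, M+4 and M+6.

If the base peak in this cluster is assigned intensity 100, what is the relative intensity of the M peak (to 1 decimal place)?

Term probabilities: M 0.2477, M+2 0.4401, M+4 0.2607, M+6 0.0515. Base peak = M+2.
P(M+2) = C(3,1) × 0.628^2 × 0.372^1 = 3 × 0.394384 × 0.3720 = 0.440133 (base)
P(M) = C(3,0) × 0.628^3 × 0.372^0 = 1 × 0.24767315 × 1.0000 = 0.247673
Relative intensity = 0.247673 / 0.440133 × 100 = 56.3

56.3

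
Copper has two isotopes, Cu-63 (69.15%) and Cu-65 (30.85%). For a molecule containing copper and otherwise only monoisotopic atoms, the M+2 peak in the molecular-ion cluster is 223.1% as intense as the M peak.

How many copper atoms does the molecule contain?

The M+2/M ratio from n Cu atoms is n · q/p = n · 0.3085/0.6915.
n = 2.231 × 0.6915/0.3085 = 5.00 ≈ 5

5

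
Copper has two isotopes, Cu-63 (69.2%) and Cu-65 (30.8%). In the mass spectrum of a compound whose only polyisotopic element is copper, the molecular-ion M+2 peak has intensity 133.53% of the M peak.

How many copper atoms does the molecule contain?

With n Cu atoms, P(M+2)/P(M) = C(n,1)·p^(n−1)q / p^n = n·q/p = n · 0.308/0.692.
n = 1.3353 × 0.692/0.308 = 3.00 ≈ 3

3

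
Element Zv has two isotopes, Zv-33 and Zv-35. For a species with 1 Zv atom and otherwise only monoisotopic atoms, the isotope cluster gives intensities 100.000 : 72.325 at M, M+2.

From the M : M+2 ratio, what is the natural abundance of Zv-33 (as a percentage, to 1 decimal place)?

If p is the fraction of Zv that is Zv-33, then I(M+2)/I(M) = [C(1,1)·p^0·(1−p)] / p^1 = 1·(1−p)/p = 72.325/100.000 = 0.7233
(1−p)/p = 0.7233/1 = 0.7233  ⇒  p = 1/(1 + 0.7233) = 0.5803
Zv-33: 58.0%, Zv-35: 42.0%.

58.0%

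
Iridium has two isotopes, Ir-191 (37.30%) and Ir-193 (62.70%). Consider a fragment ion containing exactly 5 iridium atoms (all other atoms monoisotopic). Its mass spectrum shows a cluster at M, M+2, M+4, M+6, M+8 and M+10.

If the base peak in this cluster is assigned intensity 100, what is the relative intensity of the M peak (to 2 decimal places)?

Binomial terms of (0.3730 + 0.6270)^5: M 0.0072, M+2 0.0607, M+4 0.2040, M+6 0.3429, M+8 0.2882, M+10 0.0969 → M+6 is the base peak.
P(M+6) = C(5,3) × 0.3730^2 × 0.6270^3 = 10 × 0.139129 × 0.24649188 = 0.342942 (base)
P(M) = C(5,0) × 0.3730^5 × 0.6270^0 = 1 × 0.00722012 × 1.0000 = 0.007220
Relative intensity = 0.007220 / 0.342942 × 100 = 2.11

2.11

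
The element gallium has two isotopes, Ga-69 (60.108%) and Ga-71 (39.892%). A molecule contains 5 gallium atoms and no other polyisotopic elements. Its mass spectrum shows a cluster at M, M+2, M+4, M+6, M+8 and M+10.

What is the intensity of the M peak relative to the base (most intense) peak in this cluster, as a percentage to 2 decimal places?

Binomial terms of (0.60108 + 0.39892)^5: M 0.0785, M+2 0.2604, M+4 0.3456, M+6 0.2294, M+8 0.0761, M+10 0.0101 → M+4 is the base peak.
P(M+4) = C(5,2) × 0.60108^3 × 0.39892^2 = 10 × 0.2171685 × 0.15913717 = 0.345596 (base)
P(M) = C(5,0) × 0.60108^5 × 0.39892^0 = 1 × 0.07846236 × 1.0000 = 0.078462
Relative intensity = 0.078462 / 0.345596 × 100 = 22.70

22.70%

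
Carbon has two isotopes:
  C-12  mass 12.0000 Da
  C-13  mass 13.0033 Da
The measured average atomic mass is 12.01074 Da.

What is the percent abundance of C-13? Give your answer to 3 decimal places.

1.070%

With x = fraction of C-12 (so C-13 is 1 − x):
12.0000·x + 13.0033·(1 − x) = 12.01074
(12.0000 − 13.0033)·x = 12.01074 − 13.0033
x = -0.99256 / -1.0033 = 0.98930 → 98.930% C-12, 1.070% C-13.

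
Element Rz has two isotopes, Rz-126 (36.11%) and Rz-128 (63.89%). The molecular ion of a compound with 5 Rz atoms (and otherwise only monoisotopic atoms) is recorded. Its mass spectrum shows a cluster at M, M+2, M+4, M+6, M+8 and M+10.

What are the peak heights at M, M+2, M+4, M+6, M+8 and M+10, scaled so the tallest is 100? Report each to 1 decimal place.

The 5 Rz atoms are independent, so intensities follow the terms of (0.3611 + 0.6389)^5.
P(M) = 0.3611^5 = 0.006140
P(M+2) = 5 × 0.3611^4 × 0.6389^1 = 0.054314
P(M+4) = 10 × 0.3611^3 × 0.6389^2 = 0.192198
P(M+6) = 10 × 0.3611^2 × 0.6389^3 = 0.340059
P(M+8) = 5 × 0.3611^1 × 0.6389^4 = 0.300835
P(M+10) = 0.6389^5 = 0.106455
The M+6 peak is largest (0.340059); scaling to 100 gives 1.8 : 16.0 : 56.5 : 100.0 : 88.5 : 31.3.

1.8 : 16.0 : 56.5 : 100.0 : 88.5 : 31.3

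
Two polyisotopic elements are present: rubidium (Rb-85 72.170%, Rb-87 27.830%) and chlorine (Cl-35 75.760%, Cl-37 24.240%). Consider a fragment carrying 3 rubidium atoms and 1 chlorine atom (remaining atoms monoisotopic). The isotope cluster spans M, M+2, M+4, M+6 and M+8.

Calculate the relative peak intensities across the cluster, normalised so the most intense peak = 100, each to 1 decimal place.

Rubidium pattern (n=3): 0.37589809 : 0.43485841 : 0.16768892 : 0.02155458
Chlorine pattern (n=1): 0.7576 : 0.2424
Convolve the two distributions (both contribute in 2-u steps):
  M: 0.37589809×0.7576 = 0.284780
  M+2: 0.37589809×0.2424 + 0.43485841×0.7576 = 0.420566
  M+4: 0.43485841×0.2424 + 0.16768892×0.7576 = 0.232451
  M+6: 0.16768892×0.2424 + 0.02155458×0.7576 = 0.056978
  M+8: 0.02155458×0.2424 = 0.005225
Scale to base peak (0.420566) = 100: 67.7 : 100.0 : 55.3 : 13.5 : 1.2

67.7 : 100.0 : 55.3 : 13.5 : 1.2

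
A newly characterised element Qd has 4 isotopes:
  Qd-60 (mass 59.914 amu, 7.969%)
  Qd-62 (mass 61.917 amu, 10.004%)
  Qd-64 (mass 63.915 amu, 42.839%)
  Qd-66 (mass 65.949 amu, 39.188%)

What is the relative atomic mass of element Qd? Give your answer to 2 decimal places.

Ar = Σ fᵢ·mᵢ = 0.07969 × 59.914 + 0.10004 × 61.917 + 0.42839 × 63.915 + 0.39188 × 65.949
= 4.7745 + 6.1942 + 27.3805 + 25.8441 = 64.1933 amu

64.19 amu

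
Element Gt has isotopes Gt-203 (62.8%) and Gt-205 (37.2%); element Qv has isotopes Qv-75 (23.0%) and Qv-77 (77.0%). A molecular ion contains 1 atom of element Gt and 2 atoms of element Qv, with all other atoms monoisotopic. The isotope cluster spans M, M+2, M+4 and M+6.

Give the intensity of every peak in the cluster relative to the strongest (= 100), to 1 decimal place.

6.6 : 48.0 : 100.0 : 43.8

Element Gt pattern (n=1): 0.6280 : 0.3720
Element Qv pattern (n=2): 0.0529 : 0.3542 : 0.5929
Convolve the two distributions (both contribute in 2-u steps):
  M: 0.6280×0.0529 = 0.033221
  M+2: 0.6280×0.3542 + 0.3720×0.0529 = 0.242116
  M+4: 0.6280×0.5929 + 0.3720×0.3542 = 0.504104
  M+6: 0.3720×0.5929 = 0.220559
Scale to base peak (0.504104) = 100: 6.6 : 48.0 : 100.0 : 43.8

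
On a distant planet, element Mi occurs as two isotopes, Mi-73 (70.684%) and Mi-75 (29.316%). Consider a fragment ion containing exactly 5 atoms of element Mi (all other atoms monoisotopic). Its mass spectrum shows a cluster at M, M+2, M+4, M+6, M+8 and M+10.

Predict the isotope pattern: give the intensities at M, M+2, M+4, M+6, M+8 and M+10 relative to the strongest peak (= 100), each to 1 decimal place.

The 5 Mi atoms are independent, so intensities follow the terms of (0.70684 + 0.29316)^5.
P(M) = 0.70684^5 = 0.176443
P(M+2) = 5 × 0.70684^4 × 0.29316^1 = 0.365897
P(M+4) = 10 × 0.70684^3 × 0.29316^2 = 0.303510
P(M+6) = 10 × 0.70684^2 × 0.29316^3 = 0.125880
P(M+8) = 5 × 0.70684^1 × 0.29316^4 = 0.026104
P(M+10) = 0.29316^5 = 0.002165
The M+2 peak is largest (0.365897); scaling to 100 gives 48.2 : 100.0 : 82.9 : 34.4 : 7.1 : 0.6.

48.2 : 100.0 : 82.9 : 34.4 : 7.1 : 0.6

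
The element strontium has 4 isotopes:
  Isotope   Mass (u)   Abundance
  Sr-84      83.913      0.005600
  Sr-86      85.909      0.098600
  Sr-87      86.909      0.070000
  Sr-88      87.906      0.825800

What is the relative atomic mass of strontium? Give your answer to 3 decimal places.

87.617 u

Average mass = Σ (abundance × isotope mass) = 0.005600 × 83.913 + 0.098600 × 85.909 + 0.070000 × 86.909 + 0.825800 × 87.906
= 0.4699 + 8.4706 + 6.0836 + 72.5928 = 87.6169 u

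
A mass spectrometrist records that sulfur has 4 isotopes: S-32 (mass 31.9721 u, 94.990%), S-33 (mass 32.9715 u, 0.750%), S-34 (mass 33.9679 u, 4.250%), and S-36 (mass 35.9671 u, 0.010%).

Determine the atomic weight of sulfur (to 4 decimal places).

The abundance-weighted mean is 0.94990 × 31.9721 + 0.00750 × 32.9715 + 0.04250 × 33.9679 + 0.00010 × 35.9671
= 30.37030 + 0.24729 + 1.44364 + 0.00360 = 32.06483 u

32.0648 u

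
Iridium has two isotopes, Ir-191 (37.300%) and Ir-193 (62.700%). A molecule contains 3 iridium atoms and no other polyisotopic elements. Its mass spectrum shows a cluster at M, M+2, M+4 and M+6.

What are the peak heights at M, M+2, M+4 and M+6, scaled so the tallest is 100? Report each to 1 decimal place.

Each Ir atom is independently Ir-191 (p = 0.37300) or Ir-193 (q = 0.62700); the cluster is the binomial expansion (p + q)^3.
P(M) = 0.37300^3 = 0.051895
P(M+2) = 3 × 0.37300^2 × 0.62700^1 = 0.261702
P(M+4) = 3 × 0.37300^1 × 0.62700^2 = 0.439911
P(M+6) = 0.62700^3 = 0.246492
The M+4 peak is largest (0.439911); scaling to 100 gives 11.8 : 59.5 : 100.0 : 56.0.

11.8 : 59.5 : 100.0 : 56.0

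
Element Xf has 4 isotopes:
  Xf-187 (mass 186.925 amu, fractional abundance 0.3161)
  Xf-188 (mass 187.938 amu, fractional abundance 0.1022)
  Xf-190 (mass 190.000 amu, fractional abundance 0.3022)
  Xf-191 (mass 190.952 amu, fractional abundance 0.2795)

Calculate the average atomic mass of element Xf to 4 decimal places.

189.0833 amu

The abundance-weighted mean is 0.3161 × 186.925 + 0.1022 × 187.938 + 0.3022 × 190.000 + 0.2795 × 190.952
= 59.08699 + 19.20726 + 57.41800 + 53.37108 = 189.08333 amu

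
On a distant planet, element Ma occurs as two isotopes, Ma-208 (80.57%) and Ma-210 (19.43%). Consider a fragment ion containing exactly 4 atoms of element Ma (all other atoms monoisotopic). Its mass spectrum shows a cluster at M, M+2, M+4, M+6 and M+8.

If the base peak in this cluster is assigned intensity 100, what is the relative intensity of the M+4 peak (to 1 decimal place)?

34.9

(0.8057 + 0.1943)^4 gives M 0.4214, M+2 0.4065, M+4 0.1470, M+6 0.0236, M+8 0.0014; the largest is M.
P(M) = C(4,0) × 0.8057^4 × 0.1943^0 = 1 × 0.42139896 × 1.0000 = 0.421399 (base)
P(M+4) = C(4,2) × 0.8057^2 × 0.1943^2 = 6 × 0.64915249 × 0.03775249 = 0.147043
Relative intensity = 0.147043 / 0.421399 × 100 = 34.9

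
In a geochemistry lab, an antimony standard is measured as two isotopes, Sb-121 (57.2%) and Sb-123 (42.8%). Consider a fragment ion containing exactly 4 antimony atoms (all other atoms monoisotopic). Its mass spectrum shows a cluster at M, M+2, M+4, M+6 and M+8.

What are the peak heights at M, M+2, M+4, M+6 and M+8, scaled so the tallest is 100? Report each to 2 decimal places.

The 4 Sb atoms are independent, so intensities follow the terms of (0.572 + 0.428)^4.
P(M) = 0.572^4 = 0.107049
P(M+2) = 4 × 0.572^3 × 0.428^1 = 0.320400
P(M+4) = 6 × 0.572^2 × 0.428^2 = 0.359609
P(M+6) = 4 × 0.572^1 × 0.428^3 = 0.179385
P(M+8) = 0.428^4 = 0.033556
The M+4 peak is largest (0.359609); scaling to 100 gives 29.77 : 89.10 : 100.00 : 49.88 : 9.33.

29.77 : 89.10 : 100.00 : 49.88 : 9.33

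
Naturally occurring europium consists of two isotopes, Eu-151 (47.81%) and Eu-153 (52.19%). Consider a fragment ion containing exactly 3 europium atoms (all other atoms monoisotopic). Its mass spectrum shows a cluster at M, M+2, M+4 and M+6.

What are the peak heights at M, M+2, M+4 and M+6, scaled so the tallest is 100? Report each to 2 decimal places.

Expanding (0.4781 + 0.5219)^3:
P(M) = 0.4781^3 = 0.109284
P(M+2) = 3 × 0.4781^2 × 0.5219^1 = 0.357887
P(M+4) = 3 × 0.4781^1 × 0.5219^2 = 0.390674
P(M+6) = 0.5219^3 = 0.142155
The M+4 peak is largest (0.390674); scaling to 100 gives 27.97 : 91.61 : 100.00 : 36.39.

27.97 : 91.61 : 100.00 : 36.39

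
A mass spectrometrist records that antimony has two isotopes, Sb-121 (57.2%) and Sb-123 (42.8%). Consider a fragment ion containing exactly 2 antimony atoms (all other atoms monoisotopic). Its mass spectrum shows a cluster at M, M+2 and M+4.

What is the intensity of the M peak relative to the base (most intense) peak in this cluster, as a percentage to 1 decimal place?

66.8%

Binomial terms of (0.572 + 0.428)^2: M 0.3272, M+2 0.4896, M+4 0.1832 → M+2 is the base peak.
P(M+2) = C(2,1) × 0.572^1 × 0.428^1 = 2 × 0.5720 × 0.4280 = 0.489632 (base)
P(M) = C(2,0) × 0.572^2 × 0.428^0 = 1 × 0.327184 × 1.0000 = 0.327184
Relative intensity = 0.327184 / 0.489632 × 100 = 66.8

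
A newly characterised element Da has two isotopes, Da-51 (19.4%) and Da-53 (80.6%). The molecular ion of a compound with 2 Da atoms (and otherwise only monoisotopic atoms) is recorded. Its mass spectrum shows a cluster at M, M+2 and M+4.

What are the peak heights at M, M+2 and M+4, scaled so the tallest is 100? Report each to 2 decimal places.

The 2 Da atoms are independent, so intensities follow the terms of (0.194 + 0.806)^2.
P(M) = 0.194^2 = 0.037636
P(M+2) = 2 × 0.194^1 × 0.806^1 = 0.312728
P(M+4) = 0.806^2 = 0.649636
The M+4 peak is largest (0.649636); scaling to 100 gives 5.79 : 48.14 : 100.00.

5.79 : 48.14 : 100.00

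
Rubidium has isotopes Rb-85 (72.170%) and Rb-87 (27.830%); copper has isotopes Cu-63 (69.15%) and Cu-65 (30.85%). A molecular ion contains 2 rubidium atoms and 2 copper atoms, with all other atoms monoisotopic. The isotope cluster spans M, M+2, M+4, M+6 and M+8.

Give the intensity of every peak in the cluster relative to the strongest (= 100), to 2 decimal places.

60.11 : 100.00 : 62.27 : 17.20 : 1.78

Rubidium pattern (n=2): 0.52085089 : 0.40169822 : 0.07745089
Copper pattern (n=2): 0.47817225 : 0.4266555 : 0.09517225
Convolve the two distributions (both contribute in 2-u steps):
  M: 0.52085089×0.47817225 = 0.249056
  M+2: 0.52085089×0.4266555 + 0.40169822×0.47817225 = 0.414305
  M+4: 0.52085089×0.09517225 + 0.40169822×0.4266555 + 0.07745089×0.47817225 = 0.257992
  M+6: 0.40169822×0.09517225 + 0.07745089×0.4266555 = 0.071275
  M+8: 0.07745089×0.09517225 = 0.007371
Scale to base peak (0.414305) = 100: 60.11 : 100.00 : 62.27 : 17.20 : 1.78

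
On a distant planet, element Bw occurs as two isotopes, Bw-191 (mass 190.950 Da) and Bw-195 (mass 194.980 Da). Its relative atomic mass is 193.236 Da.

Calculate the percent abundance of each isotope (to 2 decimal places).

Bw-191: 43.28%, Bw-195: 56.72%

Let x be the fractional abundance of Bw-191; then Bw-195 has abundance 1 − x.
190.950·x + 194.980·(1 − x) = 193.236
(190.950 − 194.980)·x = 193.236 − 194.980
x = -1.744 / -4.030 = 0.43275 → 43.28% Bw-191, 56.72% Bw-195.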